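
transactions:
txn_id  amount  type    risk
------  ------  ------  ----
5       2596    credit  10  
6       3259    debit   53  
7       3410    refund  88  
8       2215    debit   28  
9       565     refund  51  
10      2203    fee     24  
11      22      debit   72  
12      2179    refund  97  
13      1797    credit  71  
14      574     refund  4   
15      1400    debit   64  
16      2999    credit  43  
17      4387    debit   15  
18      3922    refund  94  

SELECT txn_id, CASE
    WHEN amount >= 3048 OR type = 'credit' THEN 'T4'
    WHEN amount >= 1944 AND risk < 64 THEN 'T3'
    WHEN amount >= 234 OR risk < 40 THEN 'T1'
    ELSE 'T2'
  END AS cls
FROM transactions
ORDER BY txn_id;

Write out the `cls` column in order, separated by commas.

txn_id=5: amount >= 3048 OR type = 'credit' → T4
txn_id=6: amount >= 3048 OR type = 'credit' → T4
txn_id=7: amount >= 3048 OR type = 'credit' → T4
txn_id=8: amount >= 1944 AND risk < 64 → T3
txn_id=9: amount >= 234 OR risk < 40 → T1
txn_id=10: amount >= 1944 AND risk < 64 → T3
txn_id=11: ELSE → T2
txn_id=12: amount >= 234 OR risk < 40 → T1
txn_id=13: amount >= 3048 OR type = 'credit' → T4
txn_id=14: amount >= 234 OR risk < 40 → T1
txn_id=15: amount >= 234 OR risk < 40 → T1
txn_id=16: amount >= 3048 OR type = 'credit' → T4
txn_id=17: amount >= 3048 OR type = 'credit' → T4
txn_id=18: amount >= 3048 OR type = 'credit' → T4

T4, T4, T4, T3, T1, T3, T2, T1, T4, T1, T1, T4, T4, T4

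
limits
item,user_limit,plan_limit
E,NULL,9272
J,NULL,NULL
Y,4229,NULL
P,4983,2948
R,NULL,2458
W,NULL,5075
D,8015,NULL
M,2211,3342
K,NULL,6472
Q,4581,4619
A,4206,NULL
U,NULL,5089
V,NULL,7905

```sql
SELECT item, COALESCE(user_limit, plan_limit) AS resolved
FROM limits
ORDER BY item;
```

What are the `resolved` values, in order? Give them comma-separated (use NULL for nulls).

item=A: user_limit=4206 → 4206
item=D: user_limit=8015 → 8015
item=E: user_limit=NULL, plan_limit=9272 → 9272
item=J: user_limit=NULL, plan_limit=NULL (all NULL) → NULL
item=K: user_limit=NULL, plan_limit=6472 → 6472
item=M: user_limit=2211 → 2211
item=P: user_limit=4983 → 4983
item=Q: user_limit=4581 → 4581
item=R: user_limit=NULL, plan_limit=2458 → 2458
item=U: user_limit=NULL, plan_limit=5089 → 5089
item=V: user_limit=NULL, plan_limit=7905 → 7905
item=W: user_limit=NULL, plan_limit=5075 → 5075
item=Y: user_limit=4229 → 4229

4206, 8015, 9272, NULL, 6472, 2211, 4983, 4581, 2458, 5089, 7905, 5075, 4229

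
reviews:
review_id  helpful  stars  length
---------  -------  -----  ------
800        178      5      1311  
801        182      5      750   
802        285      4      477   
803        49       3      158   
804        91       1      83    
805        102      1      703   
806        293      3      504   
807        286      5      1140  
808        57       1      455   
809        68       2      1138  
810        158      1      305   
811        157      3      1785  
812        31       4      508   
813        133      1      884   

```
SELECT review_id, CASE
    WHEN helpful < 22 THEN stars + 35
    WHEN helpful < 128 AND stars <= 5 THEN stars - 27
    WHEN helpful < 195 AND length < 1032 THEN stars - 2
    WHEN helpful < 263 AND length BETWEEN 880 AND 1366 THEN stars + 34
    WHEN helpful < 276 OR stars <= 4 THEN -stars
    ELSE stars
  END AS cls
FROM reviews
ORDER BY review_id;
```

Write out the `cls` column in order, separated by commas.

39, 3, -4, -24, -26, -26, -3, 5, -26, -25, -1, -3, -23, -1

review_id=800: helpful < 263 AND length BETWEEN 880 AND 1366 → 39
review_id=801: helpful < 195 AND length < 1032 → 3
review_id=802: helpful < 276 OR stars <= 4 → -4
review_id=803: helpful < 128 AND stars <= 5 → -24
review_id=804: helpful < 128 AND stars <= 5 → -26
review_id=805: helpful < 128 AND stars <= 5 → -26
review_id=806: helpful < 276 OR stars <= 4 → -3
review_id=807: ELSE → 5
review_id=808: helpful < 128 AND stars <= 5 → -26
review_id=809: helpful < 128 AND stars <= 5 → -25
review_id=810: helpful < 195 AND length < 1032 → -1
review_id=811: helpful < 276 OR stars <= 4 → -3
review_id=812: helpful < 128 AND stars <= 5 → -23
review_id=813: helpful < 195 AND length < 1032 → -1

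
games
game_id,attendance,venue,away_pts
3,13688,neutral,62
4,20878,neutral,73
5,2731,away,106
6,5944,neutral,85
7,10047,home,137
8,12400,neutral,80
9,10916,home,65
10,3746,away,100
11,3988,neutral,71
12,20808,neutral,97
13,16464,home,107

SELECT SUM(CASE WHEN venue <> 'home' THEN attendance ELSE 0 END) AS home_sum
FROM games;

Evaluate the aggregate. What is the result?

game_id=3: ✓ → 13688
game_id=4: ✓ → 20878
game_id=5: ✓ → 2731
game_id=6: ✓ → 5944
game_id=7: ✗
game_id=8: ✓ → 12400
game_id=9: ✗
game_id=10: ✓ → 3746
game_id=11: ✓ → 3988
game_id=12: ✓ → 20808
game_id=13: ✗
home_sum = 13688 + 20878 + 2731 + 5944 + 12400 + 3746 + 3988 + 20808 = 84183

84183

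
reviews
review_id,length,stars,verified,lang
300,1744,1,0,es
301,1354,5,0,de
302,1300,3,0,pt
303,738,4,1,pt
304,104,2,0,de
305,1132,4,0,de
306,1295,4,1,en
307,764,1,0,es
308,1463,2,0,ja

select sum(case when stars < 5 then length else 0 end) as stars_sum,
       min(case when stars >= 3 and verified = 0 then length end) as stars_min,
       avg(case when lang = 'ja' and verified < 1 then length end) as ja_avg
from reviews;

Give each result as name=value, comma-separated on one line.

[stars_sum: stars < 5]
review_id=300: ✓ → 1744
review_id=301: ✗
review_id=302: ✓ → 1300
review_id=303: ✓ → 738
review_id=304: ✓ → 104
review_id=305: ✓ → 1132
review_id=306: ✓ → 1295
review_id=307: ✓ → 764
review_id=308: ✓ → 1463
stars_sum = 1744 + 1300 + 738 + 104 + 1132 + 1295 + 764 + 1463 = 8540
—
[stars_min: stars >= 3 and verified = 0]
review_id=300: ✗
review_id=301: ✓ → 1354
review_id=302: ✓ → 1300
review_id=303: ✗
review_id=304: ✗
review_id=305: ✓ → 1132
review_id=306: ✗
review_id=307: ✗
review_id=308: ✗
stars_min = MIN(1354, 1300, 1132) = 1132
—
[ja_avg: lang = 'ja' and verified < 1]
review_id=300: ✗
review_id=301: ✗
review_id=302: ✗
review_id=303: ✗
review_id=304: ✗
review_id=305: ✗
review_id=306: ✗
review_id=307: ✗
review_id=308: ✓ → 1463
ja_avg = 1463

stars_sum=8540, stars_min=1132, ja_avg=1463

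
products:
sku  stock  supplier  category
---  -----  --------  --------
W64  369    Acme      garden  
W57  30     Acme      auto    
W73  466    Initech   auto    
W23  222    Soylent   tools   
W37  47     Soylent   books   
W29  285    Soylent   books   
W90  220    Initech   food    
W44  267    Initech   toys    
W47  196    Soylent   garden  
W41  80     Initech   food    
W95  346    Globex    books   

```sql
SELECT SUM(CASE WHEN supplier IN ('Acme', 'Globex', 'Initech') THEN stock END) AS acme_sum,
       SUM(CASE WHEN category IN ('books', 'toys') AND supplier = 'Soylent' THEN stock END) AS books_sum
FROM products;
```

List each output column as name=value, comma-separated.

acme_sum=1778, books_sum=332

[acme_sum: supplier IN ('Acme', 'Globex', 'Initech')]
sku=W64: ✓ → 369
sku=W57: ✓ → 30
sku=W73: ✓ → 466
sku=W23: ✗
sku=W37: ✗
sku=W29: ✗
sku=W90: ✓ → 220
sku=W44: ✓ → 267
sku=W47: ✗
sku=W41: ✓ → 80
sku=W95: ✓ → 346
acme_sum = 369 + 30 + 466 + 220 + 267 + 80 + 346 = 1778
—
[books_sum: category IN ('books', 'toys') AND supplier = 'Soylent']
sku=W64: ✗
sku=W57: ✗
sku=W73: ✗
sku=W23: ✗
sku=W37: ✓ → 47
sku=W29: ✓ → 285
sku=W90: ✗
sku=W44: ✗
sku=W47: ✗
sku=W41: ✗
sku=W95: ✗
books_sum = 47 + 285 = 332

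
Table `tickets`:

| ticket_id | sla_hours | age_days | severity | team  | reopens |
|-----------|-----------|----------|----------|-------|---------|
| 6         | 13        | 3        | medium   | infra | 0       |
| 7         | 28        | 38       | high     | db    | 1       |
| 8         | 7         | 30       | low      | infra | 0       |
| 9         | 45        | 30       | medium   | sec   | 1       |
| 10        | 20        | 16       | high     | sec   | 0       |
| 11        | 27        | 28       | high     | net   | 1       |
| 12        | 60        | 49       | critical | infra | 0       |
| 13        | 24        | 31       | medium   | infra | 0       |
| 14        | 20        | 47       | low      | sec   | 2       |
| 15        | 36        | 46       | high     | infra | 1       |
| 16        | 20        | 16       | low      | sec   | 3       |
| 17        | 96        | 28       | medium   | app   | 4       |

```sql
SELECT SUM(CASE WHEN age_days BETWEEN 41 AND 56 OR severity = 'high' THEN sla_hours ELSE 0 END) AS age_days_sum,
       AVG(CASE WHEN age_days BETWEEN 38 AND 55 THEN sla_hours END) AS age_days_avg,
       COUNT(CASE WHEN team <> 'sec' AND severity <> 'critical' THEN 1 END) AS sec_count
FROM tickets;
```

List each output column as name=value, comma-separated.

age_days_sum=191, age_days_avg=36, sec_count=7

[age_days_sum: age_days BETWEEN 41 AND 56 OR severity = 'high']
ticket_id=6: ✗
ticket_id=7: ✓ → 28
ticket_id=8: ✗
ticket_id=9: ✗
ticket_id=10: ✓ → 20
ticket_id=11: ✓ → 27
ticket_id=12: ✓ → 60
ticket_id=13: ✗
ticket_id=14: ✓ → 20
ticket_id=15: ✓ → 36
ticket_id=16: ✗
ticket_id=17: ✗
age_days_sum = 28 + 20 + 27 + 60 + 20 + 36 = 191
—
[age_days_avg: age_days BETWEEN 38 AND 55]
ticket_id=6: ✗
ticket_id=7: ✓ → 28
ticket_id=8: ✗
ticket_id=9: ✗
ticket_id=10: ✗
ticket_id=11: ✗
ticket_id=12: ✓ → 60
ticket_id=13: ✗
ticket_id=14: ✓ → 20
ticket_id=15: ✓ → 36
ticket_id=16: ✗
ticket_id=17: ✗
age_days_avg = (28 + 60 + 20 + 36) / 4 = 36
—
[sec_count: team <> 'sec' AND severity <> 'critical']
ticket_id=6: ✓ → 1
ticket_id=7: ✓ → 1
ticket_id=8: ✓ → 1
ticket_id=9: ✗
ticket_id=10: ✗
ticket_id=11: ✓ → 1
ticket_id=12: ✗
ticket_id=13: ✓ → 1
ticket_id=14: ✗
ticket_id=15: ✓ → 1
ticket_id=16: ✗
ticket_id=17: ✓ → 1
sec_count = COUNT(1, 1, 1, 1, 1, 1, 1) = 7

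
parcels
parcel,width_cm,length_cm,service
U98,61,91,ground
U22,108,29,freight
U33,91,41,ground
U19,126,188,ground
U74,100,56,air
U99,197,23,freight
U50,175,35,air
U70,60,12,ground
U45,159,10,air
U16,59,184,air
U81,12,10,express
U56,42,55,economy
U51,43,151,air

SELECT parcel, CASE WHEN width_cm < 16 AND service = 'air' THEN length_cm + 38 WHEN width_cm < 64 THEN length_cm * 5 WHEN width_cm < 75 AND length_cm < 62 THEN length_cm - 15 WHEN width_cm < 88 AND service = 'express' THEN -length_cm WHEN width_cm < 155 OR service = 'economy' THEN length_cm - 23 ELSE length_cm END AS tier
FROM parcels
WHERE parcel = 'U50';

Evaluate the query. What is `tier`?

35

parcel = U50: width_cm=175, length_cm=35, service=air.
width_cm < 16 AND service = 'air' → false
width_cm < 64 → false
width_cm < 75 AND length_cm < 62 → false
width_cm < 88 AND service = 'express' → false
width_cm < 155 OR service = 'economy' → false
No prior WHEN matched → ELSE → 35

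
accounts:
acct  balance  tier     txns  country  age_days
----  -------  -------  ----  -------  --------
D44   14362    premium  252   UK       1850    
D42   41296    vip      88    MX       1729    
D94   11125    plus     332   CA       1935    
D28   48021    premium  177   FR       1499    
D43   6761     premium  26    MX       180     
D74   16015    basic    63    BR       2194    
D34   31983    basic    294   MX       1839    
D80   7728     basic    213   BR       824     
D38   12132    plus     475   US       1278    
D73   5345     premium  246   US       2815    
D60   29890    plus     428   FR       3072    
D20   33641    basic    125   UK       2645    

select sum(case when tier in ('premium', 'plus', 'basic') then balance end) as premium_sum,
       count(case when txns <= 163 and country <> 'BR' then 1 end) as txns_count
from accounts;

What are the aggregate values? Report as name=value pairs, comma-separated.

premium_sum=217003, txns_count=3

[premium_sum: tier in ('premium', 'plus', 'basic')]
acct=D44: ✓ → 14362
acct=D42: ✗
acct=D94: ✓ → 11125
acct=D28: ✓ → 48021
acct=D43: ✓ → 6761
acct=D74: ✓ → 16015
acct=D34: ✓ → 31983
acct=D80: ✓ → 7728
acct=D38: ✓ → 12132
acct=D73: ✓ → 5345
acct=D60: ✓ → 29890
acct=D20: ✓ → 33641
premium_sum = 14362 + 11125 + 48021 + 6761 + 16015 + 31983 + 7728 + 12132 + 5345 + 29890 + 33641 = 217003
—
[txns_count: txns <= 163 and country <> 'BR']
acct=D44: ✗
acct=D42: ✓ → 1
acct=D94: ✗
acct=D28: ✗
acct=D43: ✓ → 1
acct=D74: ✗
acct=D34: ✗
acct=D80: ✗
acct=D38: ✗
acct=D73: ✗
acct=D60: ✗
acct=D20: ✓ → 1
txns_count = COUNT(1, 1, 1) = 3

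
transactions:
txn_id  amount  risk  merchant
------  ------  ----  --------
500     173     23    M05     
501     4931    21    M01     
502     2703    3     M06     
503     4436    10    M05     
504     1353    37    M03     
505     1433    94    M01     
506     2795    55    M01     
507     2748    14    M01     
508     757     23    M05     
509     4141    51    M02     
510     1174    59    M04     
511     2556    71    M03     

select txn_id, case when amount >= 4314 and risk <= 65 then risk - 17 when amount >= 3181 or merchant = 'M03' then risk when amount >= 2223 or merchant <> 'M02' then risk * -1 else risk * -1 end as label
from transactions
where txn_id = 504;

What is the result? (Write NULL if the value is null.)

37

txn_id = 504: amount=1353, risk=37, merchant=M03.
amount >= 4314 and risk <= 65 → false
amount >= 3181 or merchant = 'M03' → true → 37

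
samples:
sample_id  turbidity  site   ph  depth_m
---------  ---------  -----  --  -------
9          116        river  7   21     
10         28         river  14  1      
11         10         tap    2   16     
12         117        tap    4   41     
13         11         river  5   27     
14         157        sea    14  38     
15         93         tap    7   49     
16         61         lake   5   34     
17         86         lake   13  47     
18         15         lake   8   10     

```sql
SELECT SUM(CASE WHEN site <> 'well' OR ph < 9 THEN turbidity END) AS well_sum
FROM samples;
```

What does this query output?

694

sample_id=9: ✓ → 116
sample_id=10: ✓ → 28
sample_id=11: ✓ → 10
sample_id=12: ✓ → 117
sample_id=13: ✓ → 11
sample_id=14: ✓ → 157
sample_id=15: ✓ → 93
sample_id=16: ✓ → 61
sample_id=17: ✓ → 86
sample_id=18: ✓ → 15
well_sum = 116 + 28 + 10 + 117 + 11 + 157 + 93 + 61 + 86 + 15 = 694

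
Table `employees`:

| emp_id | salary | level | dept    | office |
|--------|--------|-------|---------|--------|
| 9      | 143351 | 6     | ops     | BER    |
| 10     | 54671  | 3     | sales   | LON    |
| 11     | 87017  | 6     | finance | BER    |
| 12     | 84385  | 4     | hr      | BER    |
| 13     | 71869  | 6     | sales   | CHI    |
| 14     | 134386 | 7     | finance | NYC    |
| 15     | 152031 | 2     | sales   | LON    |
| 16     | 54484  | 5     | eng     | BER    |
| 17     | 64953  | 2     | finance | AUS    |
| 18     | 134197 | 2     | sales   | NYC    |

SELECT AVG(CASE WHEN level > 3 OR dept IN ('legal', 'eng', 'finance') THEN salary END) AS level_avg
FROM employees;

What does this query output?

emp_id=9: ✓ → 143351
emp_id=10: ✗
emp_id=11: ✓ → 87017
emp_id=12: ✓ → 84385
emp_id=13: ✓ → 71869
emp_id=14: ✓ → 134386
emp_id=15: ✗
emp_id=16: ✓ → 54484
emp_id=17: ✓ → 64953
emp_id=18: ✗
level_avg = (143351 + 87017 + 84385 + 71869 + 134386 + 54484 + 64953) / 7 = 91492.1428571429

91492.1428571429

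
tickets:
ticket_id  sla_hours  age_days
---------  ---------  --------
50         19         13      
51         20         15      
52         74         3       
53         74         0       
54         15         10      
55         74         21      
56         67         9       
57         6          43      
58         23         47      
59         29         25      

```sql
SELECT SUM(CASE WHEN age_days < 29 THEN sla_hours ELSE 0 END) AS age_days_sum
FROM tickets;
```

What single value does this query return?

372

ticket_id=50: ✓ → 19
ticket_id=51: ✓ → 20
ticket_id=52: ✓ → 74
ticket_id=53: ✓ → 74
ticket_id=54: ✓ → 15
ticket_id=55: ✓ → 74
ticket_id=56: ✓ → 67
ticket_id=57: ✗
ticket_id=58: ✗
ticket_id=59: ✓ → 29
age_days_sum = 19 + 20 + 74 + 74 + 15 + 74 + 67 + 29 = 372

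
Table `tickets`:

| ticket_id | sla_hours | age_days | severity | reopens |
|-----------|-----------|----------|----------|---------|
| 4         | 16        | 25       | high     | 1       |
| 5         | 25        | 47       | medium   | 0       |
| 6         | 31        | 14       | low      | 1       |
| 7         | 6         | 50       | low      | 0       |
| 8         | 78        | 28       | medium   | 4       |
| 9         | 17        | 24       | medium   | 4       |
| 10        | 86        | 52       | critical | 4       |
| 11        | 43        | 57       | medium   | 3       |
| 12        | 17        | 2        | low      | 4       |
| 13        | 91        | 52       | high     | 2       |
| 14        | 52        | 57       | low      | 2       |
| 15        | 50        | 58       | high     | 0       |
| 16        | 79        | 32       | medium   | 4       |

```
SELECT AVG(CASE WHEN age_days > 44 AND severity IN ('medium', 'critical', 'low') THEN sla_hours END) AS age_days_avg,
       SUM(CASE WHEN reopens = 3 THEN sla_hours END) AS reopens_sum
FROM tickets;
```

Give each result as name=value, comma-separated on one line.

age_days_avg=42.4, reopens_sum=43

[age_days_avg: age_days > 44 AND severity IN ('medium', 'critical', 'low')]
ticket_id=4: ✗
ticket_id=5: ✓ → 25
ticket_id=6: ✗
ticket_id=7: ✓ → 6
ticket_id=8: ✗
ticket_id=9: ✗
ticket_id=10: ✓ → 86
ticket_id=11: ✓ → 43
ticket_id=12: ✗
ticket_id=13: ✗
ticket_id=14: ✓ → 52
ticket_id=15: ✗
ticket_id=16: ✗
age_days_avg = (25 + 6 + 86 + 43 + 52) / 5 = 42.4
—
[reopens_sum: reopens = 3]
ticket_id=4: ✗
ticket_id=5: ✗
ticket_id=6: ✗
ticket_id=7: ✗
ticket_id=8: ✗
ticket_id=9: ✗
ticket_id=10: ✗
ticket_id=11: ✓ → 43
ticket_id=12: ✗
ticket_id=13: ✗
ticket_id=14: ✗
ticket_id=15: ✗
ticket_id=16: ✗
reopens_sum = 43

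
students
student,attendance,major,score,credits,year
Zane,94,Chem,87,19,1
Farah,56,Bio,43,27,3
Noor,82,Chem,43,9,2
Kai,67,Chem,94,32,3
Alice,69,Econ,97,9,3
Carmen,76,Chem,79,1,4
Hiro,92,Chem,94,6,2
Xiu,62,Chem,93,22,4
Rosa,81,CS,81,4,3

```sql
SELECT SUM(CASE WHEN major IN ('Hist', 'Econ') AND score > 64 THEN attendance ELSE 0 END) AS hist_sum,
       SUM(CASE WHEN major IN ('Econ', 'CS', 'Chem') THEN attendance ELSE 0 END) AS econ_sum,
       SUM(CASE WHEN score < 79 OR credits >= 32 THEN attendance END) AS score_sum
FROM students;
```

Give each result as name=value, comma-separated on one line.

hist_sum=69, econ_sum=623, score_sum=205

[hist_sum: major IN ('Hist', 'Econ') AND score > 64]
student=Zane: ✗
student=Farah: ✗
student=Noor: ✗
student=Kai: ✗
student=Alice: ✓ → 69
student=Carmen: ✗
student=Hiro: ✗
student=Xiu: ✗
student=Rosa: ✗
hist_sum = 69
—
[econ_sum: major IN ('Econ', 'CS', 'Chem')]
student=Zane: ✓ → 94
student=Farah: ✗
student=Noor: ✓ → 82
student=Kai: ✓ → 67
student=Alice: ✓ → 69
student=Carmen: ✓ → 76
student=Hiro: ✓ → 92
student=Xiu: ✓ → 62
student=Rosa: ✓ → 81
econ_sum = 94 + 82 + 67 + 69 + 76 + 92 + 62 + 81 = 623
—
[score_sum: score < 79 OR credits >= 32]
student=Zane: ✗
student=Farah: ✓ → 56
student=Noor: ✓ → 82
student=Kai: ✓ → 67
student=Alice: ✗
student=Carmen: ✗
student=Hiro: ✗
student=Xiu: ✗
student=Rosa: ✗
score_sum = 56 + 82 + 67 = 205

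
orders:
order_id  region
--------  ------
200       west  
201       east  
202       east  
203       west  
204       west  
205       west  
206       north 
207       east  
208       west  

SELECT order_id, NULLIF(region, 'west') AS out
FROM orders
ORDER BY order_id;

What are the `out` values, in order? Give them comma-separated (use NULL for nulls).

order_id=200: region=west vs west: equal → NULL
order_id=201: region=east vs west: differ → east
order_id=202: region=east vs west: differ → east
order_id=203: region=west vs west: equal → NULL
order_id=204: region=west vs west: equal → NULL
order_id=205: region=west vs west: equal → NULL
order_id=206: region=north vs west: differ → north
order_id=207: region=east vs west: differ → east
order_id=208: region=west vs west: equal → NULL

NULL, east, east, NULL, NULL, NULL, north, east, NULL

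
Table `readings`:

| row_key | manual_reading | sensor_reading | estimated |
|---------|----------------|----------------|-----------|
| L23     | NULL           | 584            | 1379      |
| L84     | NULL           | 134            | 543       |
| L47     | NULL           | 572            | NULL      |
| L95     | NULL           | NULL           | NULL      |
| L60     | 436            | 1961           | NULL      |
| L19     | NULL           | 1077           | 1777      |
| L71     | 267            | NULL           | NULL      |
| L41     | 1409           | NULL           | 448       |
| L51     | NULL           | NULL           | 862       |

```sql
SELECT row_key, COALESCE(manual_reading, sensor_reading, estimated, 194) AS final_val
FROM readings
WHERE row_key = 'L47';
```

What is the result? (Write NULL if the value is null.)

row_key = L47: manual_reading=NULL, sensor_reading=572, estimated=NULL.
manual_reading=NULL, sensor_reading=572 → 572

572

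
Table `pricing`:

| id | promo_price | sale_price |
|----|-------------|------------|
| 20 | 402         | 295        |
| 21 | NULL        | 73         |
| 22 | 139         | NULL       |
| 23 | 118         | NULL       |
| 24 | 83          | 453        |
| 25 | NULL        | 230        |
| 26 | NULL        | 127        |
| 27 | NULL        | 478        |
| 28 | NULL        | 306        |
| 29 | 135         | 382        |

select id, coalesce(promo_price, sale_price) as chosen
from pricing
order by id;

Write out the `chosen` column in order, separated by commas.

id=20: promo_price=402 → 402
id=21: promo_price=NULL, sale_price=73 → 73
id=22: promo_price=139 → 139
id=23: promo_price=118 → 118
id=24: promo_price=83 → 83
id=25: promo_price=NULL, sale_price=230 → 230
id=26: promo_price=NULL, sale_price=127 → 127
id=27: promo_price=NULL, sale_price=478 → 478
id=28: promo_price=NULL, sale_price=306 → 306
id=29: promo_price=135 → 135

402, 73, 139, 118, 83, 230, 127, 478, 306, 135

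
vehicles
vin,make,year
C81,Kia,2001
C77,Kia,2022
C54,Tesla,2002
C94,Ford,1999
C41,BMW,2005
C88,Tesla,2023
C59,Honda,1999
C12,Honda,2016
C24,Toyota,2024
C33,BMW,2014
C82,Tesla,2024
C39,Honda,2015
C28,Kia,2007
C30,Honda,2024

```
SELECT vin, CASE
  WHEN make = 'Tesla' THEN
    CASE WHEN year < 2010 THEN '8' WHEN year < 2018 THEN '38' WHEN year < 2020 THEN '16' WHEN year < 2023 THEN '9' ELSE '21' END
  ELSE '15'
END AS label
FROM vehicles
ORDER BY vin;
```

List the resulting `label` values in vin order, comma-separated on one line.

15, 15, 15, 15, 15, 15, 15, 8, 15, 15, 15, 21, 21, 15

vin=C12: make='Honda' → outer ELSE → 15
vin=C24: make='Toyota' → outer ELSE → 15
vin=C28: make='Kia' → outer ELSE → 15
vin=C30: make='Honda' → outer ELSE → 15
vin=C33: make='BMW' → outer ELSE → 15
vin=C39: make='Honda' → outer ELSE → 15
vin=C41: make='BMW' → outer ELSE → 15
vin=C54: make='Tesla' → inner[year < 2010] → 8
vin=C59: make='Honda' → outer ELSE → 15
vin=C77: make='Kia' → outer ELSE → 15
vin=C81: make='Kia' → outer ELSE → 15
vin=C82: make='Tesla' → inner[ELSE] → 21
vin=C88: make='Tesla' → inner[ELSE] → 21
vin=C94: make='Ford' → outer ELSE → 15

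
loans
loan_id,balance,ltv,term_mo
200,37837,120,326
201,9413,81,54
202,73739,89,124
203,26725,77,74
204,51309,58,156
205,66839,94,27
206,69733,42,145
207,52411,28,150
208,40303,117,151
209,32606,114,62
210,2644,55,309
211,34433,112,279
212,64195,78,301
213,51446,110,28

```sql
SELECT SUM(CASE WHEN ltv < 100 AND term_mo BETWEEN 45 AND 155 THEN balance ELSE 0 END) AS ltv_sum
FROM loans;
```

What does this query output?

232021

loan_id=200: ✗
loan_id=201: ✓ → 9413
loan_id=202: ✓ → 73739
loan_id=203: ✓ → 26725
loan_id=204: ✗
loan_id=205: ✗
loan_id=206: ✓ → 69733
loan_id=207: ✓ → 52411
loan_id=208: ✗
loan_id=209: ✗
loan_id=210: ✗
loan_id=211: ✗
loan_id=212: ✗
loan_id=213: ✗
ltv_sum = 9413 + 73739 + 26725 + 69733 + 52411 = 232021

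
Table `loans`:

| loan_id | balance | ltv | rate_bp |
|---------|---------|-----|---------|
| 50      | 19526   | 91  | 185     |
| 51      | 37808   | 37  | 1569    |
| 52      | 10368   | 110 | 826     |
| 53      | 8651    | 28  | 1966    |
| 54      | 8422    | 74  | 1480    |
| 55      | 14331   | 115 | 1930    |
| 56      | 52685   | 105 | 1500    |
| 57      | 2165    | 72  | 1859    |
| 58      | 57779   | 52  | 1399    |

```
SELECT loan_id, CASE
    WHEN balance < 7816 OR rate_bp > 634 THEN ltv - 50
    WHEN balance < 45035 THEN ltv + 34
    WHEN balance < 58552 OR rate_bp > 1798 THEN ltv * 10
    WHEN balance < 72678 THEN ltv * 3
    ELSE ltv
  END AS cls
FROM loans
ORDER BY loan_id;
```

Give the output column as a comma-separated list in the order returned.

loan_id=50: balance < 45035 → 125
loan_id=51: balance < 7816 OR rate_bp > 634 → -13
loan_id=52: balance < 7816 OR rate_bp > 634 → 60
loan_id=53: balance < 7816 OR rate_bp > 634 → -22
loan_id=54: balance < 7816 OR rate_bp > 634 → 24
loan_id=55: balance < 7816 OR rate_bp > 634 → 65
loan_id=56: balance < 7816 OR rate_bp > 634 → 55
loan_id=57: balance < 7816 OR rate_bp > 634 → 22
loan_id=58: balance < 7816 OR rate_bp > 634 → 2

125, -13, 60, -22, 24, 65, 55, 22, 2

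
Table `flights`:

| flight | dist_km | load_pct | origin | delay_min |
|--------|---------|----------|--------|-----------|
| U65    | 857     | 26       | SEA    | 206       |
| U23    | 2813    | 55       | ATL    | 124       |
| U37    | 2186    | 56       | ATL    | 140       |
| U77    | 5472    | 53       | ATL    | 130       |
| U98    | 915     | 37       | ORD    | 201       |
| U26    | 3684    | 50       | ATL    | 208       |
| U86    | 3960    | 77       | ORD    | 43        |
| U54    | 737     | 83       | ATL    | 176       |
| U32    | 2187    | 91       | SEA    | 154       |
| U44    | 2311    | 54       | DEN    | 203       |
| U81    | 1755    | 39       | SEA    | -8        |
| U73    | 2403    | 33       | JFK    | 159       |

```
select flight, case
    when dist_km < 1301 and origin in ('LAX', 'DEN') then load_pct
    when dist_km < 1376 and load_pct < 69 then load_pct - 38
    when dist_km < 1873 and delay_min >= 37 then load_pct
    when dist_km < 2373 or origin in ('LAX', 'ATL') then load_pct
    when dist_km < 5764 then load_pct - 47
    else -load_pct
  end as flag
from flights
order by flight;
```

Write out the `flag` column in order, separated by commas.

flight=U23: dist_km < 2373 or origin in ('LAX', 'ATL') → 55
flight=U26: dist_km < 2373 or origin in ('LAX', 'ATL') → 50
flight=U32: dist_km < 2373 or origin in ('LAX', 'ATL') → 91
flight=U37: dist_km < 2373 or origin in ('LAX', 'ATL') → 56
flight=U44: dist_km < 2373 or origin in ('LAX', 'ATL') → 54
flight=U54: dist_km < 1873 and delay_min >= 37 → 83
flight=U65: dist_km < 1376 and load_pct < 69 → -12
flight=U73: dist_km < 5764 → -14
flight=U77: dist_km < 2373 or origin in ('LAX', 'ATL') → 53
flight=U81: dist_km < 2373 or origin in ('LAX', 'ATL') → 39
flight=U86: dist_km < 5764 → 30
flight=U98: dist_km < 1376 and load_pct < 69 → -1

55, 50, 91, 56, 54, 83, -12, -14, 53, 39, 30, -1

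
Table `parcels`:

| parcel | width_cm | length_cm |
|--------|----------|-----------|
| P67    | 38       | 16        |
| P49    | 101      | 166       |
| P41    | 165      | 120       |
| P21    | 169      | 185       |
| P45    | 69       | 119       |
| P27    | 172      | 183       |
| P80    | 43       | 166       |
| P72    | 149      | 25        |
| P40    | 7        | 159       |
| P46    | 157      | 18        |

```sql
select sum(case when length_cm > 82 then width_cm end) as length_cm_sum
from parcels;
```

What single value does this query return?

726

parcel=P67: ✗
parcel=P49: ✓ → 101
parcel=P41: ✓ → 165
parcel=P21: ✓ → 169
parcel=P45: ✓ → 69
parcel=P27: ✓ → 172
parcel=P80: ✓ → 43
parcel=P72: ✗
parcel=P40: ✓ → 7
parcel=P46: ✗
length_cm_sum = 101 + 165 + 169 + 69 + 172 + 43 + 7 = 726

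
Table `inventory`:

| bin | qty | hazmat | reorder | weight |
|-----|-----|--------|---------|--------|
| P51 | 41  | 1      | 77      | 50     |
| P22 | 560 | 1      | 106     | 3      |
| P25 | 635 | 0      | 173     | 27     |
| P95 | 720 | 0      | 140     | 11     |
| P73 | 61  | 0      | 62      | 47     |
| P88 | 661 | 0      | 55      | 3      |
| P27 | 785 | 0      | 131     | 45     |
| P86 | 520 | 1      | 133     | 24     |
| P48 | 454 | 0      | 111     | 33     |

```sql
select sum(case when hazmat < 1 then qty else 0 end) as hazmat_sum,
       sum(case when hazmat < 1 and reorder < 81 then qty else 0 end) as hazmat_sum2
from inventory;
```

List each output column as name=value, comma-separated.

hazmat_sum=3316, hazmat_sum2=722

[hazmat_sum: hazmat < 1]
bin=P51: ✗
bin=P22: ✗
bin=P25: ✓ → 635
bin=P95: ✓ → 720
bin=P73: ✓ → 61
bin=P88: ✓ → 661
bin=P27: ✓ → 785
bin=P86: ✗
bin=P48: ✓ → 454
hazmat_sum = 635 + 720 + 61 + 661 + 785 + 454 = 3316
—
[hazmat_sum2: hazmat < 1 and reorder < 81]
bin=P51: ✗
bin=P22: ✗
bin=P25: ✗
bin=P95: ✗
bin=P73: ✓ → 61
bin=P88: ✓ → 661
bin=P27: ✗
bin=P86: ✗
bin=P48: ✗
hazmat_sum2 = 61 + 661 = 722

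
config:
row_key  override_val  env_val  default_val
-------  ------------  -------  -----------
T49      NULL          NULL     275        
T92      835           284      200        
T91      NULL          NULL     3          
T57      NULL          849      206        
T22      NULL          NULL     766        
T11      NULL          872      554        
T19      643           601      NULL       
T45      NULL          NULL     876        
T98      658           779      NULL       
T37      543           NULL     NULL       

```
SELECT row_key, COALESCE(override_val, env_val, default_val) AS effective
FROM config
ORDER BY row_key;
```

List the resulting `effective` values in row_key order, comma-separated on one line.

row_key=T11: override_val=NULL, env_val=872 → 872
row_key=T19: override_val=643 → 643
row_key=T22: override_val=NULL, env_val=NULL, default_val=766 → 766
row_key=T37: override_val=543 → 543
row_key=T45: override_val=NULL, env_val=NULL, default_val=876 → 876
row_key=T49: override_val=NULL, env_val=NULL, default_val=275 → 275
row_key=T57: override_val=NULL, env_val=849 → 849
row_key=T91: override_val=NULL, env_val=NULL, default_val=3 → 3
row_key=T92: override_val=835 → 835
row_key=T98: override_val=658 → 658

872, 643, 766, 543, 876, 275, 849, 3, 835, 658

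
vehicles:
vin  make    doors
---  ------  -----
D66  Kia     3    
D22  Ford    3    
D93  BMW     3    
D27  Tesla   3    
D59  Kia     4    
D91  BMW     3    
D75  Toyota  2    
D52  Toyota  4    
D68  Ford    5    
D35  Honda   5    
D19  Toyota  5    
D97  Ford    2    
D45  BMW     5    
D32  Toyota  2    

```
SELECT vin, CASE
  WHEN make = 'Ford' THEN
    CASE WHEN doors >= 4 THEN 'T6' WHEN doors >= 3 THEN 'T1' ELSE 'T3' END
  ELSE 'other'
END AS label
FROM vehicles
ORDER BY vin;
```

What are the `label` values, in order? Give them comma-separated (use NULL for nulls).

vin=D19: make='Toyota' → outer ELSE → other
vin=D22: make='Ford' → inner[doors >= 3] → T1
vin=D27: make='Tesla' → outer ELSE → other
vin=D32: make='Toyota' → outer ELSE → other
vin=D35: make='Honda' → outer ELSE → other
vin=D45: make='BMW' → outer ELSE → other
vin=D52: make='Toyota' → outer ELSE → other
vin=D59: make='Kia' → outer ELSE → other
vin=D66: make='Kia' → outer ELSE → other
vin=D68: make='Ford' → inner[doors >= 4] → T6
vin=D75: make='Toyota' → outer ELSE → other
vin=D91: make='BMW' → outer ELSE → other
vin=D93: make='BMW' → outer ELSE → other
vin=D97: make='Ford' → inner[ELSE] → T3

other, T1, other, other, other, other, other, other, other, T6, other, other, other, T3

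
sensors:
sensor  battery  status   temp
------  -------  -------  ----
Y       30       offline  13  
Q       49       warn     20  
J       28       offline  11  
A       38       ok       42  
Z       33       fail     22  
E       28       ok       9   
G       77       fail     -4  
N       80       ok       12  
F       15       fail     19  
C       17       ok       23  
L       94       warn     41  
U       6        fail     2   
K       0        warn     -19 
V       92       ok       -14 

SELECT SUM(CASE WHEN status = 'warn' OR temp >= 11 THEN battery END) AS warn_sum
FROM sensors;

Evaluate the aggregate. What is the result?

sensor=Y: ✓ → 30
sensor=Q: ✓ → 49
sensor=J: ✓ → 28
sensor=A: ✓ → 38
sensor=Z: ✓ → 33
sensor=E: ✗
sensor=G: ✗
sensor=N: ✓ → 80
sensor=F: ✓ → 15
sensor=C: ✓ → 17
sensor=L: ✓ → 94
sensor=U: ✗
sensor=K: ✓ → 0
sensor=V: ✗
warn_sum = 30 + 49 + 28 + 38 + 33 + 80 + 15 + 17 + 94 = 384

384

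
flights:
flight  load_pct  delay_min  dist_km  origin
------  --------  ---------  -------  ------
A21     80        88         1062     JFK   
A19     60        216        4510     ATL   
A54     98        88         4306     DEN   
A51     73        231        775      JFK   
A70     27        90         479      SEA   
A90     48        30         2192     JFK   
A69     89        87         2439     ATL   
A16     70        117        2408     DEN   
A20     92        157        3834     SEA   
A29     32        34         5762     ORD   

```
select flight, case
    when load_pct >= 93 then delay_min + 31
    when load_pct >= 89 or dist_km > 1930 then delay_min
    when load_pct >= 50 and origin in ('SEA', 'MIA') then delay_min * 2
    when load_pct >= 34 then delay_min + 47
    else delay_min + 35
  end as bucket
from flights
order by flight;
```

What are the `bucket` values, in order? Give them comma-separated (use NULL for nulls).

117, 216, 157, 135, 34, 278, 119, 87, 125, 30

flight=A16: load_pct >= 89 or dist_km > 1930 → 117
flight=A19: load_pct >= 89 or dist_km > 1930 → 216
flight=A20: load_pct >= 89 or dist_km > 1930 → 157
flight=A21: load_pct >= 34 → 135
flight=A29: load_pct >= 89 or dist_km > 1930 → 34
flight=A51: load_pct >= 34 → 278
flight=A54: load_pct >= 93 → 119
flight=A69: load_pct >= 89 or dist_km > 1930 → 87
flight=A70: ELSE → 125
flight=A90: load_pct >= 89 or dist_km > 1930 → 30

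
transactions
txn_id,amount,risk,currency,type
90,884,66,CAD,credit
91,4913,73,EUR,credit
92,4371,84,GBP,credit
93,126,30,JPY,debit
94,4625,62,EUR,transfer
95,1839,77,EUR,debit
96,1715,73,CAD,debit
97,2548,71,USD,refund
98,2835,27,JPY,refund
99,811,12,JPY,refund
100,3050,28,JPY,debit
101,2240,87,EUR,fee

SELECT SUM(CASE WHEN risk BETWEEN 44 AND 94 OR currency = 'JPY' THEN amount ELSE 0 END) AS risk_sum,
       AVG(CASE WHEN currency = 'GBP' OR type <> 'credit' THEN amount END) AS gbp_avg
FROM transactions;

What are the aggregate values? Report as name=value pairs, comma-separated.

[risk_sum: risk BETWEEN 44 AND 94 OR currency = 'JPY']
txn_id=90: ✓ → 884
txn_id=91: ✓ → 4913
txn_id=92: ✓ → 4371
txn_id=93: ✓ → 126
txn_id=94: ✓ → 4625
txn_id=95: ✓ → 1839
txn_id=96: ✓ → 1715
txn_id=97: ✓ → 2548
txn_id=98: ✓ → 2835
txn_id=99: ✓ → 811
txn_id=100: ✓ → 3050
txn_id=101: ✓ → 2240
risk_sum = 884 + 4913 + 4371 + 126 + 4625 + 1839 + 1715 + 2548 + 2835 + 811 + 3050 + 2240 = 29957
—
[gbp_avg: currency = 'GBP' OR type <> 'credit']
txn_id=90: ✗
txn_id=91: ✗
txn_id=92: ✓ → 4371
txn_id=93: ✓ → 126
txn_id=94: ✓ → 4625
txn_id=95: ✓ → 1839
txn_id=96: ✓ → 1715
txn_id=97: ✓ → 2548
txn_id=98: ✓ → 2835
txn_id=99: ✓ → 811
txn_id=100: ✓ → 3050
txn_id=101: ✓ → 2240
gbp_avg = (4371 + 126 + 4625 + 1839 + 1715 + 2548 + 2835 + 811 + 3050 + 2240) / 10 = 2416

risk_sum=29957, gbp_avg=2416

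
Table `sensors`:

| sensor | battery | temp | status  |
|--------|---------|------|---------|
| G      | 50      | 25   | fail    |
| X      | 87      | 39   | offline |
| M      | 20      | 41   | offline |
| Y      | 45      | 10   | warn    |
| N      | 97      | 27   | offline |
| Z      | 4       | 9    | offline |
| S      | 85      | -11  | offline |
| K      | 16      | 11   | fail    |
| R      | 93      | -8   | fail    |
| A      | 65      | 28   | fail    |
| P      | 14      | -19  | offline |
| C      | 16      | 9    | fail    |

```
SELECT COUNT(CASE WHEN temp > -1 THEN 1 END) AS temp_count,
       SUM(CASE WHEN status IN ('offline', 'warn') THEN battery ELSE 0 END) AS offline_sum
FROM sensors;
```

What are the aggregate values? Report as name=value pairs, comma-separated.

temp_count=9, offline_sum=352

[temp_count: temp > -1]
sensor=G: ✓ → 1
sensor=X: ✓ → 1
sensor=M: ✓ → 1
sensor=Y: ✓ → 1
sensor=N: ✓ → 1
sensor=Z: ✓ → 1
sensor=S: ✗
sensor=K: ✓ → 1
sensor=R: ✗
sensor=A: ✓ → 1
sensor=P: ✗
sensor=C: ✓ → 1
temp_count = COUNT(1, 1, 1, 1, 1, 1, 1, 1, 1) = 9
—
[offline_sum: status IN ('offline', 'warn')]
sensor=G: ✗
sensor=X: ✓ → 87
sensor=M: ✓ → 20
sensor=Y: ✓ → 45
sensor=N: ✓ → 97
sensor=Z: ✓ → 4
sensor=S: ✓ → 85
sensor=K: ✗
sensor=R: ✗
sensor=A: ✗
sensor=P: ✓ → 14
sensor=C: ✗
offline_sum = 87 + 20 + 45 + 97 + 4 + 85 + 14 = 352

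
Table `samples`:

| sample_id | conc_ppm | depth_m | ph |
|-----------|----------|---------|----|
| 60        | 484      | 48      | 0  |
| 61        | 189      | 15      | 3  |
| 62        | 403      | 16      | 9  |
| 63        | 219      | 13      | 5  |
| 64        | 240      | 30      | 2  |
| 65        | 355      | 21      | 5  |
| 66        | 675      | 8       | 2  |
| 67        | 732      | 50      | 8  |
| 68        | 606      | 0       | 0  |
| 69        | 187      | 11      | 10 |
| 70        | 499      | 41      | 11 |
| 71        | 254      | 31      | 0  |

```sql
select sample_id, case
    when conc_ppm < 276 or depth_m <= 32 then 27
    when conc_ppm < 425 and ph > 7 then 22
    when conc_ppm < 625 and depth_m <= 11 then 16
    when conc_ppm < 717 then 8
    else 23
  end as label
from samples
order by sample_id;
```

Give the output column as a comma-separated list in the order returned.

8, 27, 27, 27, 27, 27, 27, 23, 27, 27, 8, 27

sample_id=60: conc_ppm < 717 → 8
sample_id=61: conc_ppm < 276 or depth_m <= 32 → 27
sample_id=62: conc_ppm < 276 or depth_m <= 32 → 27
sample_id=63: conc_ppm < 276 or depth_m <= 32 → 27
sample_id=64: conc_ppm < 276 or depth_m <= 32 → 27
sample_id=65: conc_ppm < 276 or depth_m <= 32 → 27
sample_id=66: conc_ppm < 276 or depth_m <= 32 → 27
sample_id=67: ELSE → 23
sample_id=68: conc_ppm < 276 or depth_m <= 32 → 27
sample_id=69: conc_ppm < 276 or depth_m <= 32 → 27
sample_id=70: conc_ppm < 717 → 8
sample_id=71: conc_ppm < 276 or depth_m <= 32 → 27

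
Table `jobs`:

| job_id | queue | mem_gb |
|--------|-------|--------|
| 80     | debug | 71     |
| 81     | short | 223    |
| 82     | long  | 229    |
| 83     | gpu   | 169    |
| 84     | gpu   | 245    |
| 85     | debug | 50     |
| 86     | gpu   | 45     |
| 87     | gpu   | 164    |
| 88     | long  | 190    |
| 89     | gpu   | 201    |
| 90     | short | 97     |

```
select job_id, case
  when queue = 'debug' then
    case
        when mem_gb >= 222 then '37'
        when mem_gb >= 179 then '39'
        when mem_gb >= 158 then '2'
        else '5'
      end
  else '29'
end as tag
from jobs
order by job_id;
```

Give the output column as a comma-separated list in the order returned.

5, 29, 29, 29, 29, 5, 29, 29, 29, 29, 29

job_id=80: queue='debug' → inner[ELSE] → 5
job_id=81: queue='short' → outer ELSE → 29
job_id=82: queue='long' → outer ELSE → 29
job_id=83: queue='gpu' → outer ELSE → 29
job_id=84: queue='gpu' → outer ELSE → 29
job_id=85: queue='debug' → inner[ELSE] → 5
job_id=86: queue='gpu' → outer ELSE → 29
job_id=87: queue='gpu' → outer ELSE → 29
job_id=88: queue='long' → outer ELSE → 29
job_id=89: queue='gpu' → outer ELSE → 29
job_id=90: queue='short' → outer ELSE → 29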